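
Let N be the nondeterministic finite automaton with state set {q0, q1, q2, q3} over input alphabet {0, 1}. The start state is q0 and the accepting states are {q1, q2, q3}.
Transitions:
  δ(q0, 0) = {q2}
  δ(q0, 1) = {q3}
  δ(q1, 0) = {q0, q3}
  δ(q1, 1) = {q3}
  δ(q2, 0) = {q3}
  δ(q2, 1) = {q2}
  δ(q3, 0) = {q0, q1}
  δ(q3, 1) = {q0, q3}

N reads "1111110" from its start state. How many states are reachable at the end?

Start: {q0}
read 1: {q3}
read 1: {q0, q3}
read 1: {q0, q3}
read 1: {q0, q3}
read 1: {q0, q3}
read 1: {q0, q3}
read 0: {q0, q1, q2}
Final reachable set {q0, q1, q2} has 3 states.

3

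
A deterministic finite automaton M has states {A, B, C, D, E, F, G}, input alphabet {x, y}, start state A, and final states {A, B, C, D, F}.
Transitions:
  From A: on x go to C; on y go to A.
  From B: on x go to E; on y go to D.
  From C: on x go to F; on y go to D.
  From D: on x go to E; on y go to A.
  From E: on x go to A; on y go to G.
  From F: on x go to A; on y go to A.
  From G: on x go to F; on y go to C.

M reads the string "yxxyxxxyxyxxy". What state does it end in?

A --y--> A
A --x--> C
C --x--> F
F --y--> A
A --x--> C
C --x--> F
F --x--> A
A --y--> A
A --x--> C
C --y--> D
D --x--> E
E --x--> A
A --y--> A

A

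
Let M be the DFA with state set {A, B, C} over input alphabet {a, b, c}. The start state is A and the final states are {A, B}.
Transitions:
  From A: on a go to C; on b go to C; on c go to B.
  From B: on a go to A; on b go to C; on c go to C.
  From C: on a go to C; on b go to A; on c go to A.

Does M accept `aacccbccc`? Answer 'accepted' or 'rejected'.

accepted

A --a--> C
C --a--> C
C --c--> A
A --c--> B
B --c--> C
C --b--> A
A --c--> B
B --c--> C
C --c--> A
End in state A, which is an accepting state.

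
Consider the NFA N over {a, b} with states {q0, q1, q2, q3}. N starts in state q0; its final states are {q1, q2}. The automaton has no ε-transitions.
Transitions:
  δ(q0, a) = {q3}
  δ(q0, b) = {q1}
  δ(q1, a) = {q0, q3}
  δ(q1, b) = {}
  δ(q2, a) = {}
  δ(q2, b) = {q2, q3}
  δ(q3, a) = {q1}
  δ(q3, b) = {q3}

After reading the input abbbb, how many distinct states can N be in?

Start: {q0}
read a: {q3}
read b: {q3}
read b: {q3}
read b: {q3}
read b: {q3}
Final reachable set {q3} has 1 state.

1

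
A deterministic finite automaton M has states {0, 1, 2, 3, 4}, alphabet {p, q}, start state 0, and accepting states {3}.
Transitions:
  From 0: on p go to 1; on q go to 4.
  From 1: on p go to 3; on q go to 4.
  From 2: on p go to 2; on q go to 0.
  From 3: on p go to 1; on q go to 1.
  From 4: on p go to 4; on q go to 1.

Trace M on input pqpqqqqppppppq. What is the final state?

0 --p--> 1
1 --q--> 4
4 --p--> 4
4 --q--> 1
1 --q--> 4
4 --q--> 1
1 --q--> 4
4 --p--> 4
4 --p--> 4
4 --p--> 4
4 --p--> 4
4 --p--> 4
4 --p--> 4
4 --q--> 1

1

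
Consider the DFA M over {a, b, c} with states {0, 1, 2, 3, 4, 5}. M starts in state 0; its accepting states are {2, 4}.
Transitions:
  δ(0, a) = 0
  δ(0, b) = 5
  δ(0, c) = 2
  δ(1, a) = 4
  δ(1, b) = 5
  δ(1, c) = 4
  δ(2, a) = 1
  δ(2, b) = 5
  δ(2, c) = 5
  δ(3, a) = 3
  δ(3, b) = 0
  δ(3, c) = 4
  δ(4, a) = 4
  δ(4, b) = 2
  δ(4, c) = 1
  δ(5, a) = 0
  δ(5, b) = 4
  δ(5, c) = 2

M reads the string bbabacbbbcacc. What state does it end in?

0 --b--> 5
5 --b--> 4
4 --a--> 4
4 --b--> 2
2 --a--> 1
1 --c--> 4
4 --b--> 2
2 --b--> 5
5 --b--> 4
4 --c--> 1
1 --a--> 4
4 --c--> 1
1 --c--> 4

4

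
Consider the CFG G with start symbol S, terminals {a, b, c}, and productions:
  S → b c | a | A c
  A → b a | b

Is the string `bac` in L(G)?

S ⇒ Ac ⇒ bac

yes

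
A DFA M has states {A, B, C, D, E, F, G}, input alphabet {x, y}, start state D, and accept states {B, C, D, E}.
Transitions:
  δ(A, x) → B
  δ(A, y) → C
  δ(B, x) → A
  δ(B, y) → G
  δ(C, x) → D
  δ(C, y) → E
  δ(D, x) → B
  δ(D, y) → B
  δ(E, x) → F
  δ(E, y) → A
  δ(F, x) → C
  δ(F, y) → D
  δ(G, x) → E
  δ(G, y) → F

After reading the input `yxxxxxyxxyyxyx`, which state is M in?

D --y--> B
B --x--> A
A --x--> B
B --x--> A
A --x--> B
B --x--> A
A --y--> C
C --x--> D
D --x--> B
B --y--> G
G --y--> F
F --x--> C
C --y--> E
E --x--> F

F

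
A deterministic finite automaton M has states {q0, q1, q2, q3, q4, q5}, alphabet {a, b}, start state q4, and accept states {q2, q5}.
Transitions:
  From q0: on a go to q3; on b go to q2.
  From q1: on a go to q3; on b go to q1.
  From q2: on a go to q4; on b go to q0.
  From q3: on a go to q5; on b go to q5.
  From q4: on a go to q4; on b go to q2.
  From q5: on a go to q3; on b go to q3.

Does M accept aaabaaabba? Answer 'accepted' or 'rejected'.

rejected

q4 --a--> q4
q4 --a--> q4
q4 --a--> q4
q4 --b--> q2
q2 --a--> q4
q4 --a--> q4
q4 --a--> q4
q4 --b--> q2
q2 --b--> q0
q0 --a--> q3
End in state q3, which is not an accepting state.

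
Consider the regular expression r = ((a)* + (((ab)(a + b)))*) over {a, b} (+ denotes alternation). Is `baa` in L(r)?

Neither (a)* nor (((ab)(a+b)))* matches baa.

no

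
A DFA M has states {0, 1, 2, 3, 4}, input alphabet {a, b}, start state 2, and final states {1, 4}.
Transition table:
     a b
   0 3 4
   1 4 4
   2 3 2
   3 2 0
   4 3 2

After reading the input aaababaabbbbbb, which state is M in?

2

2 --a--> 3
3 --a--> 2
2 --a--> 3
3 --b--> 0
0 --a--> 3
3 --b--> 0
0 --a--> 3
3 --a--> 2
2 --b--> 2
2 --b--> 2
2 --b--> 2
2 --b--> 2
2 --b--> 2
2 --b--> 2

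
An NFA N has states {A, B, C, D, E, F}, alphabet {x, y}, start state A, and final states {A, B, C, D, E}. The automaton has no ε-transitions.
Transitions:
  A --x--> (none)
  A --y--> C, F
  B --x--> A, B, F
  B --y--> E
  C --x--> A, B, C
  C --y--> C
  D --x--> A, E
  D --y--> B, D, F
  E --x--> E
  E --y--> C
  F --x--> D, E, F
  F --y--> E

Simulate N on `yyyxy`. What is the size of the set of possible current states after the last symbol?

Start: {A}
read y: {C, F}
read y: {C, E}
read y: {C}
read x: {A, B, C}
read y: {C, E, F}
Final reachable set {C, E, F} has 3 states.

3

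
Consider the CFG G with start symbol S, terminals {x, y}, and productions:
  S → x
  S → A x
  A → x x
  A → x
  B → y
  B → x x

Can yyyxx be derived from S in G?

no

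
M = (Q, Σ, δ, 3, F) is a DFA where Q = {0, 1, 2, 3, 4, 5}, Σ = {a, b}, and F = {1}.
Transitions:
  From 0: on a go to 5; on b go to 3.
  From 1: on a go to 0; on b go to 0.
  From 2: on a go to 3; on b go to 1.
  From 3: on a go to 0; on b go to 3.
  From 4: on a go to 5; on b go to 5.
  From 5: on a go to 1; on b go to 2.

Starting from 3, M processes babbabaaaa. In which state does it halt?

0

3 --b--> 3
3 --a--> 0
0 --b--> 3
3 --b--> 3
3 --a--> 0
0 --b--> 3
3 --a--> 0
0 --a--> 5
5 --a--> 1
1 --a--> 0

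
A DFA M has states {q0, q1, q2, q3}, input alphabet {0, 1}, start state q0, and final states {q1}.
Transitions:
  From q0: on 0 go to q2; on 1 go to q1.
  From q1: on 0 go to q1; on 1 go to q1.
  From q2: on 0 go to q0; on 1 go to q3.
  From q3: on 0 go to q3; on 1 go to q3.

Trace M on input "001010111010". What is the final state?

q1

q0 --0--> q2
q2 --0--> q0
q0 --1--> q1
q1 --0--> q1
q1 --1--> q1
q1 --0--> q1
q1 --1--> q1
q1 --1--> q1
q1 --1--> q1
q1 --0--> q1
q1 --1--> q1
q1 --0--> q1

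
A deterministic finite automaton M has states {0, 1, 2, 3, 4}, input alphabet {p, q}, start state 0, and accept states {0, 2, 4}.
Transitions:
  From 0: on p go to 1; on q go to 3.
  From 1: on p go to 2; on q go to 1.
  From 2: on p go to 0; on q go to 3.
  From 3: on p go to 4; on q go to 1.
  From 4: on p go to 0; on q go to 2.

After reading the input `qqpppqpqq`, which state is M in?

0 --q--> 3
3 --q--> 1
1 --p--> 2
2 --p--> 0
0 --p--> 1
1 --q--> 1
1 --p--> 2
2 --q--> 3
3 --q--> 1

1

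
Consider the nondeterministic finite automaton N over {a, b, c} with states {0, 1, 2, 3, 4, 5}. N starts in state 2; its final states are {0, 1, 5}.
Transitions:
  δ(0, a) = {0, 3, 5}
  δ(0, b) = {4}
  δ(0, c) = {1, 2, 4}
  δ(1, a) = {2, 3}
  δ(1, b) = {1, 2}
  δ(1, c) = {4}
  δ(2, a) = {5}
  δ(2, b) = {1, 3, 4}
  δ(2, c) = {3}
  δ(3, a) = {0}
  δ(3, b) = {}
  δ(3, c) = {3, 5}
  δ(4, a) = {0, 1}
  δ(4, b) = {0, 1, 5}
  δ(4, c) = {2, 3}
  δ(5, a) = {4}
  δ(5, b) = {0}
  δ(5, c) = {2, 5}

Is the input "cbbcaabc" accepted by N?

rejected

Start: {2}
read c: {3}
read b: {}
The reachable set is empty and stays empty for the remaining 6 symbols.
Reachable ∩ accepting = {} — empty.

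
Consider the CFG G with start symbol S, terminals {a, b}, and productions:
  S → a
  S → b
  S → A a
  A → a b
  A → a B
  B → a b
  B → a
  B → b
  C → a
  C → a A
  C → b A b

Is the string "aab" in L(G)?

no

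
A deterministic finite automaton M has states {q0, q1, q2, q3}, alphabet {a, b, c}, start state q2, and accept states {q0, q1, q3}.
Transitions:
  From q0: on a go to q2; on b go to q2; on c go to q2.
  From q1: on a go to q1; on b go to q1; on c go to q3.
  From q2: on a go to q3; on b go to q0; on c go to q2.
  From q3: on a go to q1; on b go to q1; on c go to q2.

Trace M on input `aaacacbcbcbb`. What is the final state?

q1

q2 --a--> q3
q3 --a--> q1
q1 --a--> q1
q1 --c--> q3
q3 --a--> q1
q1 --c--> q3
q3 --b--> q1
q1 --c--> q3
q3 --b--> q1
q1 --c--> q3
q3 --b--> q1
q1 --b--> q1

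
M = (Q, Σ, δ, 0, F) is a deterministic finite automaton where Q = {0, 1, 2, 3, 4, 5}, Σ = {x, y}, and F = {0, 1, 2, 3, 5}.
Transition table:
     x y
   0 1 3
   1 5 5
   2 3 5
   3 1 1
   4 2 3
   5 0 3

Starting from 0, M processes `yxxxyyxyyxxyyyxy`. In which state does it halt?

3

0 --y--> 3
3 --x--> 1
1 --x--> 5
5 --x--> 0
0 --y--> 3
3 --y--> 1
1 --x--> 5
5 --y--> 3
3 --y--> 1
1 --x--> 5
5 --x--> 0
0 --y--> 3
3 --y--> 1
1 --y--> 5
5 --x--> 0
0 --y--> 3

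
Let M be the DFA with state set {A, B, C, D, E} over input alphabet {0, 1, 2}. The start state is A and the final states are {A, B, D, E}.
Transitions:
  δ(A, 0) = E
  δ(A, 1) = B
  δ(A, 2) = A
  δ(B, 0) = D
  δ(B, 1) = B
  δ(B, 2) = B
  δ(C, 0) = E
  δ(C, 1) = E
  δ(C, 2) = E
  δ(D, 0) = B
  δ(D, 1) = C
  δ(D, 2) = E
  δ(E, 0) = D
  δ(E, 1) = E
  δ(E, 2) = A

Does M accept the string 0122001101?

A --0--> E
E --1--> E
E --2--> A
A --2--> A
A --0--> E
E --0--> D
D --1--> C
C --1--> E
E --0--> D
D --1--> C
End in state C, which is not an accepting state.

rejected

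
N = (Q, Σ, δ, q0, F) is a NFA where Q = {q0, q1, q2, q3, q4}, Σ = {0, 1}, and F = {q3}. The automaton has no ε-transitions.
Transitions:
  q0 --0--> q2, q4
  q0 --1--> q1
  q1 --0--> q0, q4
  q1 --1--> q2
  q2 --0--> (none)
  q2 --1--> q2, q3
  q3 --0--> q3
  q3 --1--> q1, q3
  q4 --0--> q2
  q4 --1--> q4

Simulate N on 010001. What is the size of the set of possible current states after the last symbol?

2

Start: {q0}
read 0: {q2, q4}
read 1: {q2, q3, q4}
read 0: {q2, q3}
read 0: {q3}
read 0: {q3}
read 1: {q1, q3}
Final reachable set {q1, q3} has 2 states.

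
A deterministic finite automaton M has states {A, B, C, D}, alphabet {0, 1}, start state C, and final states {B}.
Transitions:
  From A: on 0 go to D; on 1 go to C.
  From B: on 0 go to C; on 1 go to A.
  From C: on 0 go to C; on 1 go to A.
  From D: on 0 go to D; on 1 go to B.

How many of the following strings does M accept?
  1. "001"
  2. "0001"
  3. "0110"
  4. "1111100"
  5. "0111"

"001": rejected
"0001": rejected
"0110": rejected
"1111100": rejected
"0111": rejected

0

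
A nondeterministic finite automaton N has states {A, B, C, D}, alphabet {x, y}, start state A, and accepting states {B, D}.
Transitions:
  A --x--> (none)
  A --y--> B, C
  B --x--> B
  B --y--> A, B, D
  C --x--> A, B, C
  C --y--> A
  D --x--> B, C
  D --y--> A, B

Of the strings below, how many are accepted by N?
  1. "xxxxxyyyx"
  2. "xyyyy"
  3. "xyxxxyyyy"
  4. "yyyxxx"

"xxxxxyyyx": rejected
"xyyyy": rejected
"xyxxxyyyy": rejected
"yyyxxx": accepted

1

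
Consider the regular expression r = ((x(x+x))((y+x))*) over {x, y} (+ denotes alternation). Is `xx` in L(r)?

yes

Split as xx·ε: (x(x+x)) matches xx and ((y+x))* matches ε.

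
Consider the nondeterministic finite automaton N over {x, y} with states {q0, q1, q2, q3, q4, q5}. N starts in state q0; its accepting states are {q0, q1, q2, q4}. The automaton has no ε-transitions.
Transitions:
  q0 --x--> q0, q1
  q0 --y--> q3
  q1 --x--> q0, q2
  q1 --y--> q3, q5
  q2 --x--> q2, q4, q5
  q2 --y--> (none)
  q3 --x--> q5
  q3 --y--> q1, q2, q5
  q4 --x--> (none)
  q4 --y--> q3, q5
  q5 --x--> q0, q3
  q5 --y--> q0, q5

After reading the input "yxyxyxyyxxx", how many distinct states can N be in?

6

Start: {q0}
read y: {q3}
read x: {q5}
read y: {q0, q5}
read x: {q0, q1, q3}
read y: {q1, q2, q3, q5}
read x: {q0, q2, q3, q4, q5}
read y: {q0, q1, q2, q3, q5}
read y: {q0, q1, q2, q3, q5}
read x: {q0, q1, q2, q3, q4, q5}
read x: {q0, q1, q2, q3, q4, q5}
read x: {q0, q1, q2, q3, q4, q5}
Final reachable set {q0, q1, q2, q3, q4, q5} has 6 states.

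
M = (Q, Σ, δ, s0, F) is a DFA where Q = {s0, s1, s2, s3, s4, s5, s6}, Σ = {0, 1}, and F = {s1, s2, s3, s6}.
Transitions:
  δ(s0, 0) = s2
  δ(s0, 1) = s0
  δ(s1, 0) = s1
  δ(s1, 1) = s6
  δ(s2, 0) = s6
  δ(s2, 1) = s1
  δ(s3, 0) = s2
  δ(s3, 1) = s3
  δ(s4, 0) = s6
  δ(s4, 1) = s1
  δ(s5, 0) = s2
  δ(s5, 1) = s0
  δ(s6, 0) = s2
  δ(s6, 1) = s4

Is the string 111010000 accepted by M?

accepted

s0 --1--> s0
s0 --1--> s0
s0 --1--> s0
s0 --0--> s2
s2 --1--> s1
s1 --0--> s1
s1 --0--> s1
s1 --0--> s1
s1 --0--> s1
End in state s1, which is an accepting state.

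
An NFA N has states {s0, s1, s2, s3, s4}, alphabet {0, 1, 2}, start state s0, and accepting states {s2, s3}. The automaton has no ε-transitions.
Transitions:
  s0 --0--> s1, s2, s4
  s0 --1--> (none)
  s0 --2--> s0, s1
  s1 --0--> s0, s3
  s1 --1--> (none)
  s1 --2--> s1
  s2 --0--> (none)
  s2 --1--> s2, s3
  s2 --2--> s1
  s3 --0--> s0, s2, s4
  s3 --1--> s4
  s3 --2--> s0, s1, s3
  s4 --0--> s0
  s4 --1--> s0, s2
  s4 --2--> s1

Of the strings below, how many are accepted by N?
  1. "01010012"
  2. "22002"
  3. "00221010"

"01010012": accepted
"22002": accepted
"00221010": rejected

2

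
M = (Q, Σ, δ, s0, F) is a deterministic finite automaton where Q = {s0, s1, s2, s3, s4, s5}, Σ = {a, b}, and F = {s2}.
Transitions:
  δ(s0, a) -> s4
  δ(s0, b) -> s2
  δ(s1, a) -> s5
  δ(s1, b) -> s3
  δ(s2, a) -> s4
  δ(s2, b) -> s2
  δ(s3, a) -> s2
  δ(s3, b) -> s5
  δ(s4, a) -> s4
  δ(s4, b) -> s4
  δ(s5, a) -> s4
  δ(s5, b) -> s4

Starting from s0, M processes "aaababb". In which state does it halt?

s0 --a--> s4
s4 --a--> s4
s4 --a--> s4
s4 --b--> s4
s4 --a--> s4
s4 --b--> s4
s4 --b--> s4

s4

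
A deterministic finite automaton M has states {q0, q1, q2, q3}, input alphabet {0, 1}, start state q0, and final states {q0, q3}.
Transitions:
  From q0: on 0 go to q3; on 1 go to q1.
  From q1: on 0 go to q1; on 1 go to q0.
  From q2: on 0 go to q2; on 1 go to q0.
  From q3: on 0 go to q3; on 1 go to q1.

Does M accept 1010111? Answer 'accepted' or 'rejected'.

rejected

q0 --1--> q1
q1 --0--> q1
q1 --1--> q0
q0 --0--> q3
q3 --1--> q1
q1 --1--> q0
q0 --1--> q1
End in state q1, which is not an accepting state.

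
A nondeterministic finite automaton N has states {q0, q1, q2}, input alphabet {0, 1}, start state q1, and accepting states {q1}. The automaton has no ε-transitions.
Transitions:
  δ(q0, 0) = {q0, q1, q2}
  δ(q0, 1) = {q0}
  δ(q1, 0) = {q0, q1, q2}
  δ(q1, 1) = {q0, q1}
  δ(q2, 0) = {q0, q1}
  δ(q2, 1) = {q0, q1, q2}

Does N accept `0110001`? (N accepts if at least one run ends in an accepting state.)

Start: {q1}
read 0: {q0, q1, q2}
read 1: {q0, q1, q2}
read 1: {q0, q1, q2}
read 0: {q0, q1, q2}
read 0: {q0, q1, q2}
read 0: {q0, q1, q2}
read 1: {q0, q1, q2}
Reachable ∩ accepting = {q1} — nonempty.

accepted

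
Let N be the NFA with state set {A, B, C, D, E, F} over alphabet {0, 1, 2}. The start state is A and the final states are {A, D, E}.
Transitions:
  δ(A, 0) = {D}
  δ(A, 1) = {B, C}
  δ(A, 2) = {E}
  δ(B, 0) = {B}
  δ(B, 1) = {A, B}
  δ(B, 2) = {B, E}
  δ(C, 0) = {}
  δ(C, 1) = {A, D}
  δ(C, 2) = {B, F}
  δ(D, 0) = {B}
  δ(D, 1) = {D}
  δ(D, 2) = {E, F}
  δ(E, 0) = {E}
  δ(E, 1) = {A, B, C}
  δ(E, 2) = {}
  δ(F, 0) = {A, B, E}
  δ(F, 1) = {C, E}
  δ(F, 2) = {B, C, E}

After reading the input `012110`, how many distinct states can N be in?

Start: {A}
read 0: {D}
read 1: {D}
read 2: {E, F}
read 1: {A, B, C, E}
read 1: {A, B, C, D}
read 0: {B, D}
Final reachable set {B, D} has 2 states.

2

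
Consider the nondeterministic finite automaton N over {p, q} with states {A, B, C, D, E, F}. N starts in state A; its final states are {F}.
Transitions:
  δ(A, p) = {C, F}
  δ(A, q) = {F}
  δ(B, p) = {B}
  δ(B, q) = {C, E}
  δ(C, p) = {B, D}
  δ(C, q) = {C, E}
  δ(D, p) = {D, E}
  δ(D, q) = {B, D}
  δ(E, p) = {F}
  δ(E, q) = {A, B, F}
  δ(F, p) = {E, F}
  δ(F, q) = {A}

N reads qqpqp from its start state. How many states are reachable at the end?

4

Start: {A}
read q: {F}
read q: {A}
read p: {C, F}
read q: {A, C, E}
read p: {B, C, D, F}
Final reachable set {B, C, D, F} has 4 states.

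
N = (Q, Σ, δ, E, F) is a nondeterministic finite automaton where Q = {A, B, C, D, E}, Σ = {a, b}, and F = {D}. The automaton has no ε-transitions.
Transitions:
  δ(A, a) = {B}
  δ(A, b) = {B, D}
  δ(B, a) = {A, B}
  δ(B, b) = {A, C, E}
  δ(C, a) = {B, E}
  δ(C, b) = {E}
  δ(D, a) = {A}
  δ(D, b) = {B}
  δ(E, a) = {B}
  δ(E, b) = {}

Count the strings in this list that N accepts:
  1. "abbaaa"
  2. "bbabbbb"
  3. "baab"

0

"abbaaa": rejected
"bbabbbb": rejected
"baab": rejected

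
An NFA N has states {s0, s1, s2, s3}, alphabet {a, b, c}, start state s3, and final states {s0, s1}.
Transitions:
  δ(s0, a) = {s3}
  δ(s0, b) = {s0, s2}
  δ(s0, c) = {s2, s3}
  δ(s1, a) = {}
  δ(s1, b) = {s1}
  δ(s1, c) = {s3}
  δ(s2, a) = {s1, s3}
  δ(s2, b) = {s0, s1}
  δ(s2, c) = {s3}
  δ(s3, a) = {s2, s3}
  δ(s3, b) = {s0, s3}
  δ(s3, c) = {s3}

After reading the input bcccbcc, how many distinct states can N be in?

Start: {s3}
read b: {s0, s3}
read c: {s2, s3}
read c: {s3}
read c: {s3}
read b: {s0, s3}
read c: {s2, s3}
read c: {s3}
Final reachable set {s3} has 1 state.

1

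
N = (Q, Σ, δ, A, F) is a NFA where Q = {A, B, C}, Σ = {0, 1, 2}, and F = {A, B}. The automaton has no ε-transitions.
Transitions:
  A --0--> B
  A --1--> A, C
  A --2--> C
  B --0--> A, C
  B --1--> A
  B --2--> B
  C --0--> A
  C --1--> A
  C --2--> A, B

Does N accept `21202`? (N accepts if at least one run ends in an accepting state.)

rejected

Start: {A}
read 2: {C}
read 1: {A}
read 2: {C}
read 0: {A}
read 2: {C}
Reachable ∩ accepting = {} — empty.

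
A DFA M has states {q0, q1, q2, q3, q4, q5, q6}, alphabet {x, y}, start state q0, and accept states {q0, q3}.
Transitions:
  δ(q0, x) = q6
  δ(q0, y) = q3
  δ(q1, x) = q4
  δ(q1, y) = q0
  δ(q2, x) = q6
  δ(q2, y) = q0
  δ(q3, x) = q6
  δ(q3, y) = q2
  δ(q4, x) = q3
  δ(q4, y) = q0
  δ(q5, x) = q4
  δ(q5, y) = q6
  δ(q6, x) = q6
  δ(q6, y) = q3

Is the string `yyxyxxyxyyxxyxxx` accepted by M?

rejected

q0 --y--> q3
q3 --y--> q2
q2 --x--> q6
q6 --y--> q3
q3 --x--> q6
q6 --x--> q6
q6 --y--> q3
q3 --x--> q6
q6 --y--> q3
q3 --y--> q2
q2 --x--> q6
q6 --x--> q6
q6 --y--> q3
q3 --x--> q6
q6 --x--> q6
q6 --x--> q6
End in state q6, which is not an accepting state.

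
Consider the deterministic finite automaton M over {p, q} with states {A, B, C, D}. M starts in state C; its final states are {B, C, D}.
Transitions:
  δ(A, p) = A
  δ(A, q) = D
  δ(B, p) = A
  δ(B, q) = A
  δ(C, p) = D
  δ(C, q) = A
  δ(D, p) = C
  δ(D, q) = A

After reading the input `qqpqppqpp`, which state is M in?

D

C --q--> A
A --q--> D
D --p--> C
C --q--> A
A --p--> A
A --p--> A
A --q--> D
D --p--> C
C --p--> D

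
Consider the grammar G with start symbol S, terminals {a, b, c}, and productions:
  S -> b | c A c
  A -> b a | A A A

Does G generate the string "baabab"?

no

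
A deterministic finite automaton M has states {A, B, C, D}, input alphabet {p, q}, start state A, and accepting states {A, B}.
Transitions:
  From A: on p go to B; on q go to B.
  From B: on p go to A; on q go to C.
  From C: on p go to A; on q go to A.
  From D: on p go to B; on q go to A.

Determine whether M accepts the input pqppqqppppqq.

A --p--> B
B --q--> C
C --p--> A
A --p--> B
B --q--> C
C --q--> A
A --p--> B
B --p--> A
A --p--> B
B --p--> A
A --q--> B
B --q--> C
End in state C, which is not an accepting state.

rejected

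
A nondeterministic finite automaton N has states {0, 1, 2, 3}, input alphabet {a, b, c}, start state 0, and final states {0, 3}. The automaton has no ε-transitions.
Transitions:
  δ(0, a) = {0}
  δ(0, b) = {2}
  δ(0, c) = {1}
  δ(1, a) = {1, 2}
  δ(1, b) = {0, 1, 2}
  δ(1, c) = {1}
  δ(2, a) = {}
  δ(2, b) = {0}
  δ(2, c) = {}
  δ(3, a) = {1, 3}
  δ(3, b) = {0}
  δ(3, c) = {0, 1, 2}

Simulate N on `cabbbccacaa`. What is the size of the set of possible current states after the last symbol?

2

Start: {0}
read c: {1}
read a: {1, 2}
read b: {0, 1, 2}
read b: {0, 1, 2}
read b: {0, 1, 2}
read c: {1}
read c: {1}
read a: {1, 2}
read c: {1}
read a: {1, 2}
read a: {1, 2}
Final reachable set {1, 2} has 2 states.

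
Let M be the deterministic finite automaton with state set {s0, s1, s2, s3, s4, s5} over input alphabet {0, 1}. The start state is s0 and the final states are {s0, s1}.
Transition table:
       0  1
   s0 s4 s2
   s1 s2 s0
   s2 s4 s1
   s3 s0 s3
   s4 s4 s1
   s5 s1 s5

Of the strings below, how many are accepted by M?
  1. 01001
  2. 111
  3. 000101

01001: accepted
111: accepted
000101: accepted

3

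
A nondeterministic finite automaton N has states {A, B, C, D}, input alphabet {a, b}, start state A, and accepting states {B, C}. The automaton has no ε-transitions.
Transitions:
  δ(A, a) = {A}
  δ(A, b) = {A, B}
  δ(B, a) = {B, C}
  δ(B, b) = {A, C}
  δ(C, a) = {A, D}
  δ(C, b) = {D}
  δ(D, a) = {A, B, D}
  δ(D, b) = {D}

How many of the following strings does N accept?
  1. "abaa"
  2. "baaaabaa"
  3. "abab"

"abaa": accepted
"baaaabaa": accepted
"abab": accepted

3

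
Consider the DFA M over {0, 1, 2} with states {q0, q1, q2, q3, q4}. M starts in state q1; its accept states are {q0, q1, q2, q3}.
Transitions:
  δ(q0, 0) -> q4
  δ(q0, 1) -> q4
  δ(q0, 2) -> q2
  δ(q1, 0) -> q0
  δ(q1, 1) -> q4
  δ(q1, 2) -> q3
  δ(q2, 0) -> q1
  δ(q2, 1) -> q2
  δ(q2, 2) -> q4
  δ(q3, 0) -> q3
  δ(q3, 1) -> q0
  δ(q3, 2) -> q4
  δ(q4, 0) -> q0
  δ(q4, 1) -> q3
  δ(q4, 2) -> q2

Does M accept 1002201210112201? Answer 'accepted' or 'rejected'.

q1 --1--> q4
q4 --0--> q0
q0 --0--> q4
q4 --2--> q2
q2 --2--> q4
q4 --0--> q0
q0 --1--> q4
q4 --2--> q2
q2 --1--> q2
q2 --0--> q1
q1 --1--> q4
q4 --1--> q3
q3 --2--> q4
q4 --2--> q2
q2 --0--> q1
q1 --1--> q4
End in state q4, which is not an accepting state.

rejected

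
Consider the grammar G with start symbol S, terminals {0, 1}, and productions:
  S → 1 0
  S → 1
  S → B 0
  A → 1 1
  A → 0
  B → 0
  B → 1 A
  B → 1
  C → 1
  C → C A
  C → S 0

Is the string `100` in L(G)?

S ⇒ B0 ⇒ 1A0 ⇒ 100

yes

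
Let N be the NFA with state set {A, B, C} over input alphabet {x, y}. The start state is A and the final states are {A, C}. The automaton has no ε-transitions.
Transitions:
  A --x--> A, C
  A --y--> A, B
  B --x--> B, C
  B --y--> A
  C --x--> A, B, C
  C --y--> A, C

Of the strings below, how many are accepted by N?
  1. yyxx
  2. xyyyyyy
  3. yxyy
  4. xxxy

yyxx: accepted
xyyyyyy: accepted
yxyy: accepted
xxxy: accepted

4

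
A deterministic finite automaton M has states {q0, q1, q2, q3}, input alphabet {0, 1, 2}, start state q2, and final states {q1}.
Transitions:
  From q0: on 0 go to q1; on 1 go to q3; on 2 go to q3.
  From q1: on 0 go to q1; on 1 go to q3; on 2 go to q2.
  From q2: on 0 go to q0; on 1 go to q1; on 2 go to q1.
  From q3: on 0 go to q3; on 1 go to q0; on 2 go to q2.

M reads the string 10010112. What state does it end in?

q2 --1--> q1
q1 --0--> q1
q1 --0--> q1
q1 --1--> q3
q3 --0--> q3
q3 --1--> q0
q0 --1--> q3
q3 --2--> q2

q2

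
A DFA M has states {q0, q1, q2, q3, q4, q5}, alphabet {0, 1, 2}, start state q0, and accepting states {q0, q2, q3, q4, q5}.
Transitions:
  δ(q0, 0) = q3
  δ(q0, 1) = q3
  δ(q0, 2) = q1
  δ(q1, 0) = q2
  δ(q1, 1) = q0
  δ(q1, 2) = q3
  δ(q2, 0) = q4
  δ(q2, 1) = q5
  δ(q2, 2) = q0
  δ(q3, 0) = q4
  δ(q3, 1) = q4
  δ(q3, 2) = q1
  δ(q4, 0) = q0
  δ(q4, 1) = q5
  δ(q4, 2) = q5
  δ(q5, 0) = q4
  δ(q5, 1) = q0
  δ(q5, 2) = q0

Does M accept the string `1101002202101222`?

rejected

q0 --1--> q3
q3 --1--> q4
q4 --0--> q0
q0 --1--> q3
q3 --0--> q4
q4 --0--> q0
q0 --2--> q1
q1 --2--> q3
q3 --0--> q4
q4 --2--> q5
q5 --1--> q0
q0 --0--> q3
q3 --1--> q4
q4 --2--> q5
q5 --2--> q0
q0 --2--> q1
End in state q1, which is not an accepting state.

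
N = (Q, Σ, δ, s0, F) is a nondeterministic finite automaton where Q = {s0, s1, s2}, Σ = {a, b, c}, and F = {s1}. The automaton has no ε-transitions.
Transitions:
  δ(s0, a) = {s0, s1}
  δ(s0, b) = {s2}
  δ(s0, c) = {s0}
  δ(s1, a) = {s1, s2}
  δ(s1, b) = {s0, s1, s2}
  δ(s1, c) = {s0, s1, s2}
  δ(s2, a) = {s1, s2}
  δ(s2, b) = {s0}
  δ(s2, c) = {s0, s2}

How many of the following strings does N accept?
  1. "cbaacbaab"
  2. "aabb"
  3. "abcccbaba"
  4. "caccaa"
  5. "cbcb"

"cbaacbaab": accepted
"aabb": accepted
"abcccbaba": accepted
"caccaa": accepted
"cbcb": rejected

4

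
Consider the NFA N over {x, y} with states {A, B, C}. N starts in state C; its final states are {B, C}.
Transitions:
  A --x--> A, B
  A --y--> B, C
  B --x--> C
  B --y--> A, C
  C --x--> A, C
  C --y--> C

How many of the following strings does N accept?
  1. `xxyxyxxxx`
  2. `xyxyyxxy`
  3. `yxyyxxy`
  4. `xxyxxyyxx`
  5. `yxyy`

`xxyxyxxxx`: accepted
`xyxyyxxy`: accepted
`yxyyxxy`: accepted
`xxyxxyyxx`: accepted
`yxyy`: accepted

5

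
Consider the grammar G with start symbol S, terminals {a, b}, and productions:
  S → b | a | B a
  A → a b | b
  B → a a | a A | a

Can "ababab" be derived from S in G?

no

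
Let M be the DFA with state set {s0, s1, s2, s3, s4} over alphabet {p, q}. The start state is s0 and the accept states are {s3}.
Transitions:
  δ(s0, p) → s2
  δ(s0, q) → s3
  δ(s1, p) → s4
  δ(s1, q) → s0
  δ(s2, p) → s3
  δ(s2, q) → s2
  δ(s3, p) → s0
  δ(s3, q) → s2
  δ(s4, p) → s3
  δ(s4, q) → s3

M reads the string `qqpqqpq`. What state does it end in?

s0 --q--> s3
s3 --q--> s2
s2 --p--> s3
s3 --q--> s2
s2 --q--> s2
s2 --p--> s3
s3 --q--> s2

s2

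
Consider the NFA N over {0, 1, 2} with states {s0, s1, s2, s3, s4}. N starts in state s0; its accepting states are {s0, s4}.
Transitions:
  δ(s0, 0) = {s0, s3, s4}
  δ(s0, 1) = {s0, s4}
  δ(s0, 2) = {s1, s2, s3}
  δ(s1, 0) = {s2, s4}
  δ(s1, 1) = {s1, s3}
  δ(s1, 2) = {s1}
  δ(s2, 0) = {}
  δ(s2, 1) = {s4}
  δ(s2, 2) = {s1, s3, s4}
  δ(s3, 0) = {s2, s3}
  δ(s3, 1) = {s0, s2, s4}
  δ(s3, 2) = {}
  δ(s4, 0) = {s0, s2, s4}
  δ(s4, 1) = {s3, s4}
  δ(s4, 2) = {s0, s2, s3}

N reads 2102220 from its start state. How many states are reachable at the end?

4

Start: {s0}
read 2: {s1, s2, s3}
read 1: {s0, s1, s2, s3, s4}
read 0: {s0, s2, s3, s4}
read 2: {s0, s1, s2, s3, s4}
read 2: {s0, s1, s2, s3, s4}
read 2: {s0, s1, s2, s3, s4}
read 0: {s0, s2, s3, s4}
Final reachable set {s0, s2, s3, s4} has 4 states.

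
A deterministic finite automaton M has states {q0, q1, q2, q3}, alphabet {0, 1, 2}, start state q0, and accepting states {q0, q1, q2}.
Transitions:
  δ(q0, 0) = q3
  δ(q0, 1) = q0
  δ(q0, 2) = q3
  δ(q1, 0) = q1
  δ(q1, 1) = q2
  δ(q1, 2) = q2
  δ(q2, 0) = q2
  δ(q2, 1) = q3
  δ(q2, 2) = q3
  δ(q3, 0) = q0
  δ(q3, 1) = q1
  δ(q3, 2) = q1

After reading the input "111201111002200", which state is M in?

q1

q0 --1--> q0
q0 --1--> q0
q0 --1--> q0
q0 --2--> q3
q3 --0--> q0
q0 --1--> q0
q0 --1--> q0
q0 --1--> q0
q0 --1--> q0
q0 --0--> q3
q3 --0--> q0
q0 --2--> q3
q3 --2--> q1
q1 --0--> q1
q1 --0--> q1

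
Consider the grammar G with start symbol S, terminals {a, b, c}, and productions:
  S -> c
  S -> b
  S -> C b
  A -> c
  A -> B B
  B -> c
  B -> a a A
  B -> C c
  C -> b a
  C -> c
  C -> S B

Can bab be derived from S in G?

yes

S ⇒ Cb ⇒ bab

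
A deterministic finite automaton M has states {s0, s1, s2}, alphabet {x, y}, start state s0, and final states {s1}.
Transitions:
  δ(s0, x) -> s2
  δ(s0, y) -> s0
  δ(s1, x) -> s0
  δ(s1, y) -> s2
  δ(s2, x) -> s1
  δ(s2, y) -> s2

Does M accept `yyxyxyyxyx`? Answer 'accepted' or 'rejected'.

accepted

s0 --y--> s0
s0 --y--> s0
s0 --x--> s2
s2 --y--> s2
s2 --x--> s1
s1 --y--> s2
s2 --y--> s2
s2 --x--> s1
s1 --y--> s2
s2 --x--> s1
End in state s1, which is an accepting state.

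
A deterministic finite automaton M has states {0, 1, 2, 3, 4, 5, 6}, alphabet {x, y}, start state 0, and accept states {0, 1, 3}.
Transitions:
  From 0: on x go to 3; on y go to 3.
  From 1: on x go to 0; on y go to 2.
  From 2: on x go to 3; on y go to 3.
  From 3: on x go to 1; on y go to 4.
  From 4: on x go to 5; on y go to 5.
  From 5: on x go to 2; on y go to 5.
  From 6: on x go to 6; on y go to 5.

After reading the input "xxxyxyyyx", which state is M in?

0 --x--> 3
3 --x--> 1
1 --x--> 0
0 --y--> 3
3 --x--> 1
1 --y--> 2
2 --y--> 3
3 --y--> 4
4 --x--> 5

5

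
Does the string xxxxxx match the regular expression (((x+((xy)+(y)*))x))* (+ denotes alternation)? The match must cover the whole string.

Split into 6 pieces x · x · x · x · x · x; each matches ((x+((xy)+(y)*))x).

yes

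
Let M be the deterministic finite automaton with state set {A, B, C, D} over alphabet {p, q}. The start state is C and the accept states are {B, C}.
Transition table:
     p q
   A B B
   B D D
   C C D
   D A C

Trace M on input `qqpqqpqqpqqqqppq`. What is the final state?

C --q--> D
D --q--> C
C --p--> C
C --q--> D
D --q--> C
C --p--> C
C --q--> D
D --q--> C
C --p--> C
C --q--> D
D --q--> C
C --q--> D
D --q--> C
C --p--> C
C --p--> C
C --q--> D

D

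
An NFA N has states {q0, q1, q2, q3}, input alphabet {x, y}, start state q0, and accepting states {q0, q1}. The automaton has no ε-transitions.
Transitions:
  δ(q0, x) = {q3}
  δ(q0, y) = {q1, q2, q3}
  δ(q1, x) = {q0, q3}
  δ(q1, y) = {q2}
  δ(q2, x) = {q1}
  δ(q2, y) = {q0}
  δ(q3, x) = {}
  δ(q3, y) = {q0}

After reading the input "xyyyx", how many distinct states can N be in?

Start: {q0}
read x: {q3}
read y: {q0}
read y: {q1, q2, q3}
read y: {q0, q2}
read x: {q1, q3}
Final reachable set {q1, q3} has 2 states.

2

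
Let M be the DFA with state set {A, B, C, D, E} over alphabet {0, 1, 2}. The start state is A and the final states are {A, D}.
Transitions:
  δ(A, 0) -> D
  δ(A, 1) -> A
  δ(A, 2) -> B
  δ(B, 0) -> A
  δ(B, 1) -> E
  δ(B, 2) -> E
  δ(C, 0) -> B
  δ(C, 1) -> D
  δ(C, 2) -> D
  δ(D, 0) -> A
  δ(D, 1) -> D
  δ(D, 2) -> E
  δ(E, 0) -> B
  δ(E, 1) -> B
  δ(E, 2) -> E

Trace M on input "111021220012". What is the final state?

B

A --1--> A
A --1--> A
A --1--> A
A --0--> D
D --2--> E
E --1--> B
B --2--> E
E --2--> E
E --0--> B
B --0--> A
A --1--> A
A --2--> B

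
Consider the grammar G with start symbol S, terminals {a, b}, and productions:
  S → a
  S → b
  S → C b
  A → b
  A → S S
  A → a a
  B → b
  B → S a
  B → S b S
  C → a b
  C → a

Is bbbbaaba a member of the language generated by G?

no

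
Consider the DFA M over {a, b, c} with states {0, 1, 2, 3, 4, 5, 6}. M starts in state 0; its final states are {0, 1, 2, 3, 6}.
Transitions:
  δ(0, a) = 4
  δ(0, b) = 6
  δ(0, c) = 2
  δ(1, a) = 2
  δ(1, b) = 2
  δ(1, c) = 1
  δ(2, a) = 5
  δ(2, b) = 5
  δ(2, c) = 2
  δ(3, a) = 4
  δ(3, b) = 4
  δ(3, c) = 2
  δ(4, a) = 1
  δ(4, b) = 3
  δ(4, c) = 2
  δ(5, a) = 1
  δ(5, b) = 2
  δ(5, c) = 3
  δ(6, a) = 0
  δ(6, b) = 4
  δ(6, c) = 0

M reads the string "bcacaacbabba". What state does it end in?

1

0 --b--> 6
6 --c--> 0
0 --a--> 4
4 --c--> 2
2 --a--> 5
5 --a--> 1
1 --c--> 1
1 --b--> 2
2 --a--> 5
5 --b--> 2
2 --b--> 5
5 --a--> 1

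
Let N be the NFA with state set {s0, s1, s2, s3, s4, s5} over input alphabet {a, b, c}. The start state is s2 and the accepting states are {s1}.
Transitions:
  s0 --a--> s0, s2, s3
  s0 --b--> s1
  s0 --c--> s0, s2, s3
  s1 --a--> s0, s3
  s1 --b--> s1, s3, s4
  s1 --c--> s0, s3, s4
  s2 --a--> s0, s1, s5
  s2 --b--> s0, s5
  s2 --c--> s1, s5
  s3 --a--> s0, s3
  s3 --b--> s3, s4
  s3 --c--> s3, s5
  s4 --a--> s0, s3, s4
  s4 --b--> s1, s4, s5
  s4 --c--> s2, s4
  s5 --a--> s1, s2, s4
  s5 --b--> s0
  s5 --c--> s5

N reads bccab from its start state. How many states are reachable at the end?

5

Start: {s2}
read b: {s0, s5}
read c: {s0, s2, s3, s5}
read c: {s0, s1, s2, s3, s5}
read a: {s0, s1, s2, s3, s4, s5}
read b: {s0, s1, s3, s4, s5}
Final reachable set {s0, s1, s3, s4, s5} has 5 states.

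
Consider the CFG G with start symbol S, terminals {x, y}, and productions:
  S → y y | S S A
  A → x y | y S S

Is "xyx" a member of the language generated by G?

no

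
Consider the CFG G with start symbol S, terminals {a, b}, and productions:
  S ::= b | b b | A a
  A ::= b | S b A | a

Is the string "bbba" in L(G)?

S ⇒ Aa ⇒ SbAa ⇒ bbAa ⇒ bbba

yes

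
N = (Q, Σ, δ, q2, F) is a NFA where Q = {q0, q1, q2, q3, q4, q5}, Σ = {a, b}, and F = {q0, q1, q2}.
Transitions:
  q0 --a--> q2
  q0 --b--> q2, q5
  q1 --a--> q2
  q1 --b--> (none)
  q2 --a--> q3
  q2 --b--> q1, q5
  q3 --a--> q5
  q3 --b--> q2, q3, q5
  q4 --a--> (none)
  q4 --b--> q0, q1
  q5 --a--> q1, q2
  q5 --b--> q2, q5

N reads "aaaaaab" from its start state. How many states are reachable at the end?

3

Start: {q2}
read a: {q3}
read a: {q5}
read a: {q1, q2}
read a: {q2, q3}
read a: {q3, q5}
read a: {q1, q2, q5}
read b: {q1, q2, q5}
Final reachable set {q1, q2, q5} has 3 states.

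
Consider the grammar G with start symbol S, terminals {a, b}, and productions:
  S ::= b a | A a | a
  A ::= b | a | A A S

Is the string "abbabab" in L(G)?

no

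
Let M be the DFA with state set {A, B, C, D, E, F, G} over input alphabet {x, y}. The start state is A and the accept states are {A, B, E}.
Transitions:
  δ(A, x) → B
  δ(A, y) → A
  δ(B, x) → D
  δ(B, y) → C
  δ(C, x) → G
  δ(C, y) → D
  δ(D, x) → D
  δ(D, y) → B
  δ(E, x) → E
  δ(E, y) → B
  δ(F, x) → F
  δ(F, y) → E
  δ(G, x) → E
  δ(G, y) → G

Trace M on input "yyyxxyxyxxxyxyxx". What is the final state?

A --y--> A
A --y--> A
A --y--> A
A --x--> B
B --x--> D
D --y--> B
B --x--> D
D --y--> B
B --x--> D
D --x--> D
D --x--> D
D --y--> B
B --x--> D
D --y--> B
B --x--> D
D --x--> D

D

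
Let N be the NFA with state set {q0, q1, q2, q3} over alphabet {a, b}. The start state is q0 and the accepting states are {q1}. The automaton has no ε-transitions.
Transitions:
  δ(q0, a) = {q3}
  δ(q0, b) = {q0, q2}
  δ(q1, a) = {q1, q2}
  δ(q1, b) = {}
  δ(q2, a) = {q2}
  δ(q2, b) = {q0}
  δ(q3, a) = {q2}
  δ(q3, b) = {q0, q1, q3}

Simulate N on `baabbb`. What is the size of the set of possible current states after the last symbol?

Start: {q0}
read b: {q0, q2}
read a: {q2, q3}
read a: {q2}
read b: {q0}
read b: {q0, q2}
read b: {q0, q2}
Final reachable set {q0, q2} has 2 states.

2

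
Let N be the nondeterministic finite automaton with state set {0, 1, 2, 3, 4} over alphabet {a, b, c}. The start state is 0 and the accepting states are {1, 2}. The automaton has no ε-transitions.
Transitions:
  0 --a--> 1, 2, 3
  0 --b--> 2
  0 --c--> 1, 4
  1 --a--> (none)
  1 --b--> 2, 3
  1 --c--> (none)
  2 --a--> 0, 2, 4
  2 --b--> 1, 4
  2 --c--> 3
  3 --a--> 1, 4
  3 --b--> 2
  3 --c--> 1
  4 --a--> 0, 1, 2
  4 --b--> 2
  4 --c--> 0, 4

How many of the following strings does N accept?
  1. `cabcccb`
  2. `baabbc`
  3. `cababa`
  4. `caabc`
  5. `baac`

`cabcccb`: accepted
`baabbc`: accepted
`cababa`: accepted
`caabc`: accepted
`baac`: accepted

5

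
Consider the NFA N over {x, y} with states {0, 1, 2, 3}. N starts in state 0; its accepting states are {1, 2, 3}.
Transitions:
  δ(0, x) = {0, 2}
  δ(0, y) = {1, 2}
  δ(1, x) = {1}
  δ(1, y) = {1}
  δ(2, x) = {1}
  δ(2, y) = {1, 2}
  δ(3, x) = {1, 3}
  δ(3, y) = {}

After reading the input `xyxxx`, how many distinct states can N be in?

1

Start: {0}
read x: {0, 2}
read y: {1, 2}
read x: {1}
read x: {1}
read x: {1}
Final reachable set {1} has 1 state.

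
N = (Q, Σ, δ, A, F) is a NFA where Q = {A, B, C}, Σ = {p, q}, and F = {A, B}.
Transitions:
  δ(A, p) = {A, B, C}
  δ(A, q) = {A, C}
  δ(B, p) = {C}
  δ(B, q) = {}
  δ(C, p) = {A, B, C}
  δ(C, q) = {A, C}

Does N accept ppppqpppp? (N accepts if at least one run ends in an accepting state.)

Start: {A}
read p: {A, B, C}
read p: {A, B, C}
read p: {A, B, C}
read p: {A, B, C}
read q: {A, C}
read p: {A, B, C}
read p: {A, B, C}
read p: {A, B, C}
read p: {A, B, C}
Reachable ∩ accepting = {A, B} — nonempty.

accepted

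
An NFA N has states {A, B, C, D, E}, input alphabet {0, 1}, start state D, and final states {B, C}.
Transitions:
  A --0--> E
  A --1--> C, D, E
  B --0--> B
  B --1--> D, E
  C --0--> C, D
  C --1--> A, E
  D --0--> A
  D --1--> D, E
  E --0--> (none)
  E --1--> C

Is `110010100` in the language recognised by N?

Start: {D}
read 1: {D, E}
read 1: {C, D, E}
read 0: {A, C, D}
read 0: {A, C, D, E}
read 1: {A, C, D, E}
read 0: {A, C, D, E}
read 1: {A, C, D, E}
read 0: {A, C, D, E}
read 0: {A, C, D, E}
Reachable ∩ accepting = {C} — nonempty.

accepted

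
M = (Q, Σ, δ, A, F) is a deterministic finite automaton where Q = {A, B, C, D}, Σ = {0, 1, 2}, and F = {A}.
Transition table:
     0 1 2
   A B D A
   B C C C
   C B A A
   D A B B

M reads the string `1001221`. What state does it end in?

D

A --1--> D
D --0--> A
A --0--> B
B --1--> C
C --2--> A
A --2--> A
A --1--> D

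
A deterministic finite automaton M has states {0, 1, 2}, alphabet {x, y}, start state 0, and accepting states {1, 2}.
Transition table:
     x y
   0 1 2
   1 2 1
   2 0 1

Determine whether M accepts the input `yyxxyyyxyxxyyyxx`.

rejected

0 --y--> 2
2 --y--> 1
1 --x--> 2
2 --x--> 0
0 --y--> 2
2 --y--> 1
1 --y--> 1
1 --x--> 2
2 --y--> 1
1 --x--> 2
2 --x--> 0
0 --y--> 2
2 --y--> 1
1 --y--> 1
1 --x--> 2
2 --x--> 0
End in state 0, which is not an accepting state.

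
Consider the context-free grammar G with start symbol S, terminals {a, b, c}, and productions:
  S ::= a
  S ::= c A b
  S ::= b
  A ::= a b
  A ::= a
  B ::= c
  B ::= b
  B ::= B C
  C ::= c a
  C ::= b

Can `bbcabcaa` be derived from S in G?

no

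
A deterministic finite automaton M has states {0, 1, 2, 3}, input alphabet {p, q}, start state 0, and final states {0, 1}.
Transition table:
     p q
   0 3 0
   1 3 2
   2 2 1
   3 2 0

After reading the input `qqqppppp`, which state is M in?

2

0 --q--> 0
0 --q--> 0
0 --q--> 0
0 --p--> 3
3 --p--> 2
2 --p--> 2
2 --p--> 2
2 --p--> 2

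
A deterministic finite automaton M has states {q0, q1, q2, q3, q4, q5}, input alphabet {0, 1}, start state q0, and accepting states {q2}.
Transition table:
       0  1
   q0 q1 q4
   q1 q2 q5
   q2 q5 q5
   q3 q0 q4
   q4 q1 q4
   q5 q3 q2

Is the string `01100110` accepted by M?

rejected

q0 --0--> q1
q1 --1--> q5
q5 --1--> q2
q2 --0--> q5
q5 --0--> q3
q3 --1--> q4
q4 --1--> q4
q4 --0--> q1
End in state q1, which is not an accepting state.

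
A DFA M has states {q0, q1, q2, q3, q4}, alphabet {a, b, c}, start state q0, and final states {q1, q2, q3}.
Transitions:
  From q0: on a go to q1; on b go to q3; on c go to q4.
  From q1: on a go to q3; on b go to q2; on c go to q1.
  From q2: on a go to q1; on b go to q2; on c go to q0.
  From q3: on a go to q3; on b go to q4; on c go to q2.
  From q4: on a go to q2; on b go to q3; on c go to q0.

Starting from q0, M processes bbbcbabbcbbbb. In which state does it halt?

q4

q0 --b--> q3
q3 --b--> q4
q4 --b--> q3
q3 --c--> q2
q2 --b--> q2
q2 --a--> q1
q1 --b--> q2
q2 --b--> q2
q2 --c--> q0
q0 --b--> q3
q3 --b--> q4
q4 --b--> q3
q3 --b--> q4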